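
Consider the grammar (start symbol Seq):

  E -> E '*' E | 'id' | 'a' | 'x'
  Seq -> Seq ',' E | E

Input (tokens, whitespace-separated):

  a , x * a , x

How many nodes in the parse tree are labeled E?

[Seq [Seq [Seq [E a]] , [E [E x] * [E a]]] , [E x]]

5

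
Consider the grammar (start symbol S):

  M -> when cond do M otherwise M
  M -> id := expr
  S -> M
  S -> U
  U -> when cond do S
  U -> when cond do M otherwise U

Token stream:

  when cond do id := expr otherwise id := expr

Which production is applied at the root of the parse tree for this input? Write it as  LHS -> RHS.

S -> M

[S [M when cond do [M id := expr] otherwise [M id := expr]]]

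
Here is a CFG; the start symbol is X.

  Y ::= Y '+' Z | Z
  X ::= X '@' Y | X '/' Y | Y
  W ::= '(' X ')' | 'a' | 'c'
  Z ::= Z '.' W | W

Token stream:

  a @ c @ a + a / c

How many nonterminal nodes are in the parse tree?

[X [X [X [X [Y [Z [W a]]]] @ [Y [Z [W c]]]] @ [Y [Y [Z [W a]]] + [Z [W a]]]] / [Y [Z [W c]]]]

19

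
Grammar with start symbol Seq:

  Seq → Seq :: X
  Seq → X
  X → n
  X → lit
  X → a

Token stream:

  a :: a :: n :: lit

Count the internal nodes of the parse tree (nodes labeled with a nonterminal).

8

[Seq [Seq [Seq [Seq [X a]] :: [X a]] :: [X n]] :: [X lit]]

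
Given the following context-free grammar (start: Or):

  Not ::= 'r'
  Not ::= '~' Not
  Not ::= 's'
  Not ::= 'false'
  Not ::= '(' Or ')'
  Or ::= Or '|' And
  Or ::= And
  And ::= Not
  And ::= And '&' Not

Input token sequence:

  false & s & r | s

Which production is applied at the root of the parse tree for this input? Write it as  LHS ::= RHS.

[Or [Or [And [And [And [Not false]] & [Not s]] & [Not r]]] | [And [Not s]]]

Or ::= Or '|' And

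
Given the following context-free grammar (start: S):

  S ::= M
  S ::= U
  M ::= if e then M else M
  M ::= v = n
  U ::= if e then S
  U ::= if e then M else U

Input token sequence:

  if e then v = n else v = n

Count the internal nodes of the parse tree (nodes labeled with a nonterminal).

[S [M if e then [M v = n] else [M v = n]]]

4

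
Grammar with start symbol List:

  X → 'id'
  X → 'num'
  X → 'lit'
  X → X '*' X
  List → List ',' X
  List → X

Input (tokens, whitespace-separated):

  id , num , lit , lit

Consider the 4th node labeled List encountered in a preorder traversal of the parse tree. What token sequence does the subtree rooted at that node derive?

[List [List [List [List [X id]] , [X num]] , [X lit]] , [X lit]]

id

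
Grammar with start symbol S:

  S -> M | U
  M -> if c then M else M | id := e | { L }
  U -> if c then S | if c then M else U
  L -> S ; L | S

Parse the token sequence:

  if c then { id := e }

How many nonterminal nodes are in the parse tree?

7

[S [U if c then [S [M { [L [S [M id := e]]] }]]]]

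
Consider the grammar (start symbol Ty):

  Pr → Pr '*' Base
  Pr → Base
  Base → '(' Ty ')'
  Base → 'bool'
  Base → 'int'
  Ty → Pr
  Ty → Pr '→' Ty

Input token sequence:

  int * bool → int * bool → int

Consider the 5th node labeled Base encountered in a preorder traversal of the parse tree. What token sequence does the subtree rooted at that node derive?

int

[Ty [Pr [Pr [Base int]] * [Base bool]] → [Ty [Pr [Pr [Base int]] * [Base bool]] → [Ty [Pr [Base int]]]]]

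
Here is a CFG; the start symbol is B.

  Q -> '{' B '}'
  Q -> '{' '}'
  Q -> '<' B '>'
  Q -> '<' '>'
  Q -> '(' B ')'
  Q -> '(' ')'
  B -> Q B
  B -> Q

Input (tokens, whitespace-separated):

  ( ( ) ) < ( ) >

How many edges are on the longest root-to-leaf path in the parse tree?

5

[B [Q ( [B [Q ( )]] )] [B [Q < [B [Q ( )]] >]]]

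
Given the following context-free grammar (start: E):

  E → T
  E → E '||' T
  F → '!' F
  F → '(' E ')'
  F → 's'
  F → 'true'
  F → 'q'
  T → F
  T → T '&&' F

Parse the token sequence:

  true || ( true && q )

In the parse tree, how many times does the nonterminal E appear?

3

[E [E [T [F true]]] || [T [F ( [E [T [T [F true]] && [F q]]] )]]]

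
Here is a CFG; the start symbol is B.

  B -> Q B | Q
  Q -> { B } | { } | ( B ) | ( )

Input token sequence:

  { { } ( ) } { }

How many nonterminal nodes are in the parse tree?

8

[B [Q { [B [Q { }] [B [Q ( )]]] }] [B [Q { }]]]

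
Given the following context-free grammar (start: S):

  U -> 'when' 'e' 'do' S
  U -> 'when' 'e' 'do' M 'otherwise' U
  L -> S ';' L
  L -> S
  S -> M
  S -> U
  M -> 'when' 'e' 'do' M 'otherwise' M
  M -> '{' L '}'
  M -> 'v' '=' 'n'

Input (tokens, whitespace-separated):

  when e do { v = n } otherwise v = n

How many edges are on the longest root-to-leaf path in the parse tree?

6

[S [M when e do [M { [L [S [M v = n]]] }] otherwise [M v = n]]]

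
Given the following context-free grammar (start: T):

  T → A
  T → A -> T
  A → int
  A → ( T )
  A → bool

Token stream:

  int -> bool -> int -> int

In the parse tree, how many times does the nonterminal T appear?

4

[T [A int] -> [T [A bool] -> [T [A int] -> [T [A int]]]]]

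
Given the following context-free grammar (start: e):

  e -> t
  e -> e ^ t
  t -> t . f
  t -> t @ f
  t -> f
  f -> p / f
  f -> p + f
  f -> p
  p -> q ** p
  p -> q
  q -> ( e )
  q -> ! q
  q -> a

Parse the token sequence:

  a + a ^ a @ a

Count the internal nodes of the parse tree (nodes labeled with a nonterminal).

17

[e [e [t [f [p [q a]] + [f [p [q a]]]]]] ^ [t [t [f [p [q a]]]] @ [f [p [q a]]]]]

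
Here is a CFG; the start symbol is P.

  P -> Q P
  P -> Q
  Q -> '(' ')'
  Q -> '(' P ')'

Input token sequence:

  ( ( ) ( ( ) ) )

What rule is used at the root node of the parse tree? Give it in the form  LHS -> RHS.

[P [Q ( [P [Q ( )] [P [Q ( [P [Q ( )]] )]]] )]]

P -> Q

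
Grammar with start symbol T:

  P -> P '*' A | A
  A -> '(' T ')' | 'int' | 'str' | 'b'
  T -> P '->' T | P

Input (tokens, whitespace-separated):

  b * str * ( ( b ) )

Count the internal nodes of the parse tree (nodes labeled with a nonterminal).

[T [P [P [P [A b]] * [A str]] * [A ( [T [P [A ( [T [P [A b]]] )]]] )]]]

13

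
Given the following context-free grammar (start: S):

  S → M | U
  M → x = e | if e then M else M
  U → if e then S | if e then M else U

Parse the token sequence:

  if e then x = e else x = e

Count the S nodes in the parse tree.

1

[S [M if e then [M x = e] else [M x = e]]]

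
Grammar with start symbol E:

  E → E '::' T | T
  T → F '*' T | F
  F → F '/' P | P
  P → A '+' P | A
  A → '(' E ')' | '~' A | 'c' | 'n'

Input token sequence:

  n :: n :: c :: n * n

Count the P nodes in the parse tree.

[E [E [E [E [T [F [P [A n]]]]] :: [T [F [P [A n]]]]] :: [T [F [P [A c]]]]] :: [T [F [P [A n]]] * [T [F [P [A n]]]]]]

5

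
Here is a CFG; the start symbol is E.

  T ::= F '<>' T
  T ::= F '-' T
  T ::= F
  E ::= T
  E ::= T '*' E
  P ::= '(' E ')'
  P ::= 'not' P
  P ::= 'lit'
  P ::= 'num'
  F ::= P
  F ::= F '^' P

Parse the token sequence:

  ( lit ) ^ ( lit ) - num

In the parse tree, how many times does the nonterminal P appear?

[E [T [F [F [P ( [E [T [F [P lit]]]] )]] ^ [P ( [E [T [F [P lit]]]] )]] - [T [F [P num]]]]]

5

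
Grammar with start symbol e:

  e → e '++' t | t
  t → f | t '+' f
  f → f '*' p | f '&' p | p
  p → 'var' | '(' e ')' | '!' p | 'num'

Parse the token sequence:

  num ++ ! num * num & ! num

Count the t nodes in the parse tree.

2

[e [e [t [f [p num]]]] ++ [t [f [f [f [p ! [p num]]] * [p num]] & [p ! [p num]]]]]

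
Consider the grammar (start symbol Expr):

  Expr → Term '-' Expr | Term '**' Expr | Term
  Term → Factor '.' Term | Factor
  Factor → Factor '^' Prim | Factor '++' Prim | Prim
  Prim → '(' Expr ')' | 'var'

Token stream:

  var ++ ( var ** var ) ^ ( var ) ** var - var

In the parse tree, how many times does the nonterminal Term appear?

6

[Expr [Term [Factor [Factor [Factor [Prim var]] ++ [Prim ( [Expr [Term [Factor [Prim var]]] ** [Expr [Term [Factor [Prim var]]]]] )]] ^ [Prim ( [Expr [Term [Factor [Prim var]]]] )]]] ** [Expr [Term [Factor [Prim var]]] - [Expr [Term [Factor [Prim var]]]]]]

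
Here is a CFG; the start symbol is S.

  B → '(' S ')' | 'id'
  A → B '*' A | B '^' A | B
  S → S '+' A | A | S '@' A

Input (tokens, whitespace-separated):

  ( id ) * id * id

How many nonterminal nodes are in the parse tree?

[S [A [B ( [S [A [B id]]] )] * [A [B id] * [A [B id]]]]]

10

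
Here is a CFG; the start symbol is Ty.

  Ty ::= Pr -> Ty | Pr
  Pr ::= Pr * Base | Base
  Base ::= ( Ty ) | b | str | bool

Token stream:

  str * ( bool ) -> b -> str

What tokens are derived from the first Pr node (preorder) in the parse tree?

[Ty [Pr [Pr [Base str]] * [Base ( [Ty [Pr [Base bool]]] )]] -> [Ty [Pr [Base b]] -> [Ty [Pr [Base str]]]]]

str * ( bool )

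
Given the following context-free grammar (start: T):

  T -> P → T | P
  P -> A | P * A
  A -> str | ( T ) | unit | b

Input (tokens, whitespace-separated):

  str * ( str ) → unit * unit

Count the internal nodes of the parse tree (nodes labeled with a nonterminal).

13

[T [P [P [A str]] * [A ( [T [P [A str]]] )]] → [T [P [P [A unit]] * [A unit]]]]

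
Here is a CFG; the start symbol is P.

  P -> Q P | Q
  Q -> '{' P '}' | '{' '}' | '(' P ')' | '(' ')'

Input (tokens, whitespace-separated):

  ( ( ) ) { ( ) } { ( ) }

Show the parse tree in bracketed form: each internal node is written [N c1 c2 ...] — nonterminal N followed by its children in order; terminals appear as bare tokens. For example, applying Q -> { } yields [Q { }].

P
Q P
( P ) P
( Q ) P
( ( ) ) P
( ( ) ) Q P
( ( ) ) { P } P
( ( ) ) { Q } P
( ( ) ) { ( ) } P
( ( ) ) { ( ) } Q
( ( ) ) { ( ) } { P }
( ( ) ) { ( ) } { Q }
( ( ) ) { ( ) } { ( ) }

[P [Q ( [P [Q ( )]] )] [P [Q { [P [Q ( )]] }] [P [Q { [P [Q ( )]] }]]]]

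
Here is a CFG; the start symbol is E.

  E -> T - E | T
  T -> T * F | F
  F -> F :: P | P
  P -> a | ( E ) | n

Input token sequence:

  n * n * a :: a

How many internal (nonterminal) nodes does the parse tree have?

12

[E [T [T [T [F [P n]]] * [F [P n]]] * [F [F [P a]] :: [P a]]]]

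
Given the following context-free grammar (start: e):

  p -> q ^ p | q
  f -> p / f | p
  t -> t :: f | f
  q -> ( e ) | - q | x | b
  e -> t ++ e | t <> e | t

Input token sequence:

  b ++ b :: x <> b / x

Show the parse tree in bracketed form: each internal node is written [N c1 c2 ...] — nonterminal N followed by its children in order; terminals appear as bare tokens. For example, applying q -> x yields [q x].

[e [t [f [p [q b]]]] ++ [e [t [t [f [p [q b]]]] :: [f [p [q x]]]] <> [e [t [f [p [q b]] / [f [p [q x]]]]]]]]

e
t ++ e
f ++ e
p ++ e
q ++ e
b ++ e
b ++ t <> e
b ++ t :: f <> e
b ++ f :: f <> e
b ++ p :: f <> e
b ++ q :: f <> e
b ++ b :: f <> e
b ++ b :: p <> e
b ++ b :: q <> e
b ++ b :: x <> e
b ++ b :: x <> t
b ++ b :: x <> f
b ++ b :: x <> p / f
b ++ b :: x <> q / f
b ++ b :: x <> b / f
b ++ b :: x <> b / p
b ++ b :: x <> b / q
b ++ b :: x <> b / x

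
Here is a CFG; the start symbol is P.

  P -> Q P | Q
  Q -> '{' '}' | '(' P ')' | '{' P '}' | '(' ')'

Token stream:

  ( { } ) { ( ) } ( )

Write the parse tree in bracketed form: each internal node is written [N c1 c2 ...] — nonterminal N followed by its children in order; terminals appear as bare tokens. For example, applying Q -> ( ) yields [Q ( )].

[P [Q ( [P [Q { }]] )] [P [Q { [P [Q ( )]] }] [P [Q ( )]]]]

P
Q P
( P ) P
( Q ) P
( { } ) P
( { } ) Q P
( { } ) { P } P
( { } ) { Q } P
( { } ) { ( ) } P
( { } ) { ( ) } Q
( { } ) { ( ) } ( )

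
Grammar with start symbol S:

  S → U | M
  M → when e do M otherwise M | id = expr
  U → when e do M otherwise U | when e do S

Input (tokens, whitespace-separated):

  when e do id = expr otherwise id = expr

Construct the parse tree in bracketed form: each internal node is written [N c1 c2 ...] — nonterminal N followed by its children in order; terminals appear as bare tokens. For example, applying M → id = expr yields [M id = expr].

S
M
when e do M otherwise M
when e do id = expr otherwise M
when e do id = expr otherwise id = expr

[S [M when e do [M id = expr] otherwise [M id = expr]]]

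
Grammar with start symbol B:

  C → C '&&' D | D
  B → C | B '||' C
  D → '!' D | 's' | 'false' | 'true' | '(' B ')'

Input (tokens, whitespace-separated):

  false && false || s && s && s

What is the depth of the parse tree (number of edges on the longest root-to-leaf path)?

5

[B [B [C [C [D false]] && [D false]]] || [C [C [C [D s]] && [D s]] && [D s]]]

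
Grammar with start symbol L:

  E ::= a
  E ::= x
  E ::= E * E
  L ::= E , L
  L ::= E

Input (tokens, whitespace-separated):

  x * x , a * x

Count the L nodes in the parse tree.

[L [E [E x] * [E x]] , [L [E [E a] * [E x]]]]

2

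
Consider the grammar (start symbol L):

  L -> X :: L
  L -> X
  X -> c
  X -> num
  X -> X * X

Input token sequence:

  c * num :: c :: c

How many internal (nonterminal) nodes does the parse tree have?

[L [X [X c] * [X num]] :: [L [X c] :: [L [X c]]]]

8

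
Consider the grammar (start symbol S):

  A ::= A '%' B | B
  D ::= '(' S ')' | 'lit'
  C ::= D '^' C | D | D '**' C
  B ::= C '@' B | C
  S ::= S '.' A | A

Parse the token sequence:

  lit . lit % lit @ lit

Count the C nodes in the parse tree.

4

[S [S [A [B [C [D lit]]]]] . [A [A [B [C [D lit]]]] % [B [C [D lit]] @ [B [C [D lit]]]]]]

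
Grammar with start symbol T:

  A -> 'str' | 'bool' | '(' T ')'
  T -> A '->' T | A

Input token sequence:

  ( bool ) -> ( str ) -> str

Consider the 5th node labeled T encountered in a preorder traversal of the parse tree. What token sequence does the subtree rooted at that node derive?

str

[T [A ( [T [A bool]] )] -> [T [A ( [T [A str]] )] -> [T [A str]]]]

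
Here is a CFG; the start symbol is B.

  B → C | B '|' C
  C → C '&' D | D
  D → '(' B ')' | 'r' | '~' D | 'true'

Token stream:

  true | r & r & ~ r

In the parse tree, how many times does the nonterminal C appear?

4

[B [B [C [D true]]] | [C [C [C [D r]] & [D r]] & [D ~ [D r]]]]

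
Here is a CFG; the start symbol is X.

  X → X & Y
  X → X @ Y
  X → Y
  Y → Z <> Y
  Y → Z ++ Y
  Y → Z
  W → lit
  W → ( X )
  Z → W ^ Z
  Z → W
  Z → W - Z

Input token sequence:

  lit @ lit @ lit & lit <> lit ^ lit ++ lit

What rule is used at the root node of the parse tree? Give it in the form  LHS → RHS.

X → X & Y

[X [X [X [X [Y [Z [W lit]]]] @ [Y [Z [W lit]]]] @ [Y [Z [W lit]]]] & [Y [Z [W lit]] <> [Y [Z [W lit] ^ [Z [W lit]]] ++ [Y [Z [W lit]]]]]]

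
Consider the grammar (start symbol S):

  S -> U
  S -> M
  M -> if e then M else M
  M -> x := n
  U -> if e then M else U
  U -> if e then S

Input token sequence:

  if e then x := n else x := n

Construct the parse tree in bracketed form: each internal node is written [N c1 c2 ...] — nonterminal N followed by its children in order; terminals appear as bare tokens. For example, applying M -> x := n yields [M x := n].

[S [M if e then [M x := n] else [M x := n]]]

S
M
if e then M else M
if e then x := n else M
if e then x := n else x := n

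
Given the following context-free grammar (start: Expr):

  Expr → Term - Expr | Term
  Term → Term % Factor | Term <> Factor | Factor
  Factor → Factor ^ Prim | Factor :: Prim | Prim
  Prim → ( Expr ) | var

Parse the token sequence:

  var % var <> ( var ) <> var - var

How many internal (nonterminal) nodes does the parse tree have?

21

[Expr [Term [Term [Term [Term [Factor [Prim var]]] % [Factor [Prim var]]] <> [Factor [Prim ( [Expr [Term [Factor [Prim var]]]] )]]] <> [Factor [Prim var]]] - [Expr [Term [Factor [Prim var]]]]]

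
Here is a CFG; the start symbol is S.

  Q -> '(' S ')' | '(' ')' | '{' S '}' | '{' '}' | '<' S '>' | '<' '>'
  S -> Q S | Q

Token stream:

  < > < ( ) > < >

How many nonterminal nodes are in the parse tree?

[S [Q < >] [S [Q < [S [Q ( )]] >] [S [Q < >]]]]

8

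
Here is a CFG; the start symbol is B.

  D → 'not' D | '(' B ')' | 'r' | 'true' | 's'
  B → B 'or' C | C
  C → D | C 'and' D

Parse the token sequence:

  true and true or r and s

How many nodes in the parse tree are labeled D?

4

[B [B [C [C [D true]] and [D true]]] or [C [C [D r]] and [D s]]]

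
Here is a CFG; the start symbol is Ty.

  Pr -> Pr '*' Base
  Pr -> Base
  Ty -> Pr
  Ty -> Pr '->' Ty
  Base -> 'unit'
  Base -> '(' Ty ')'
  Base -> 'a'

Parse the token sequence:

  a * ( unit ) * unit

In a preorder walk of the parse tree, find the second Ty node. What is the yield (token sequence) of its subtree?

[Ty [Pr [Pr [Pr [Base a]] * [Base ( [Ty [Pr [Base unit]]] )]] * [Base unit]]]

unit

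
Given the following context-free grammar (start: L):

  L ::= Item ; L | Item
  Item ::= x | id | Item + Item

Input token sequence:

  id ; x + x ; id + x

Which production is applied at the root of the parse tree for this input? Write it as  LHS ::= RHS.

L ::= Item ; L

[L [Item id] ; [L [Item [Item x] + [Item x]] ; [L [Item [Item id] + [Item x]]]]]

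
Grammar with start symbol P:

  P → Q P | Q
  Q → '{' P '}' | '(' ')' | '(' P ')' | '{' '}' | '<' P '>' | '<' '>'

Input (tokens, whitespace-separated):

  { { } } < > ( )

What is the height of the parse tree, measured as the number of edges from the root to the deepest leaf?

[P [Q { [P [Q { }]] }] [P [Q < >] [P [Q ( )]]]]

4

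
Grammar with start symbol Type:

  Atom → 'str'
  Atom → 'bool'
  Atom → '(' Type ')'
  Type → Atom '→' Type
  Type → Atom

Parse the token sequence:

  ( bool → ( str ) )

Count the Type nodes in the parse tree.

4

[Type [Atom ( [Type [Atom bool] → [Type [Atom ( [Type [Atom str]] )]]] )]]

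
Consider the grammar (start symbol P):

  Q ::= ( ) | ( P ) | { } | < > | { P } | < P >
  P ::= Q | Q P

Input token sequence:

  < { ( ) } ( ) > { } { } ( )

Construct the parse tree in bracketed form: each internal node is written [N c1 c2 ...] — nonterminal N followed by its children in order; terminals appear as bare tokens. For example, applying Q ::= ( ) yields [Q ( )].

P
Q P
< P > P
< Q P > P
< { P } P > P
< { Q } P > P
< { ( ) } P > P
< { ( ) } Q > P
< { ( ) } ( ) > P
< { ( ) } ( ) > Q P
< { ( ) } ( ) > { } P
< { ( ) } ( ) > { } Q P
< { ( ) } ( ) > { } { } P
< { ( ) } ( ) > { } { } Q
< { ( ) } ( ) > { } { } ( )

[P [Q < [P [Q { [P [Q ( )]] }] [P [Q ( )]]] >] [P [Q { }] [P [Q { }] [P [Q ( )]]]]]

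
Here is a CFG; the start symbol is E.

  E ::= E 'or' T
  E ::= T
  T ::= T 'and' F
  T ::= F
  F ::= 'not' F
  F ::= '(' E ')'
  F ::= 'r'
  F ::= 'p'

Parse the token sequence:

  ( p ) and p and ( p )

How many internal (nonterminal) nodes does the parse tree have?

[E [T [T [T [F ( [E [T [F p]]] )]] and [F p]] and [F ( [E [T [F p]]] )]]]

13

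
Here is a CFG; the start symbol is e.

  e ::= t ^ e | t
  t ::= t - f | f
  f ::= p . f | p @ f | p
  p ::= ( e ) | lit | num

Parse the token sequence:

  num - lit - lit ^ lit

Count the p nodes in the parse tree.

[e [t [t [t [f [p num]]] - [f [p lit]]] - [f [p lit]]] ^ [e [t [f [p lit]]]]]

4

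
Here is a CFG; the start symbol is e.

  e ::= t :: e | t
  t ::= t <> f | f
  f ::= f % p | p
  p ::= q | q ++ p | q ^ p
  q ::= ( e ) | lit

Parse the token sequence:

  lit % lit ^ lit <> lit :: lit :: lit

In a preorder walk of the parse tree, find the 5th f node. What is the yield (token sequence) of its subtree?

lit

[e [t [t [f [f [p [q lit]]] % [p [q lit] ^ [p [q lit]]]]] <> [f [p [q lit]]]] :: [e [t [f [p [q lit]]]] :: [e [t [f [p [q lit]]]]]]]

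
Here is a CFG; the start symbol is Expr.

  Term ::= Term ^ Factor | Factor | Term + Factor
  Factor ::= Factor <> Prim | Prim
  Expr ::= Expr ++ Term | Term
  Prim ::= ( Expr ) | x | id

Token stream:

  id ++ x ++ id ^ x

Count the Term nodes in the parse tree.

4

[Expr [Expr [Expr [Term [Factor [Prim id]]]] ++ [Term [Factor [Prim x]]]] ++ [Term [Term [Factor [Prim id]]] ^ [Factor [Prim x]]]]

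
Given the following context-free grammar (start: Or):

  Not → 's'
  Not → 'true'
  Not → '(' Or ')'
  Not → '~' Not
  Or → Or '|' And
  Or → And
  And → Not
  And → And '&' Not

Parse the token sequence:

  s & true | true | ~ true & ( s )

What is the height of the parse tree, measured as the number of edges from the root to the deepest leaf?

[Or [Or [Or [And [And [Not s]] & [Not true]]] | [And [Not true]]] | [And [And [Not ~ [Not true]]] & [Not ( [Or [And [Not s]]] )]]]

6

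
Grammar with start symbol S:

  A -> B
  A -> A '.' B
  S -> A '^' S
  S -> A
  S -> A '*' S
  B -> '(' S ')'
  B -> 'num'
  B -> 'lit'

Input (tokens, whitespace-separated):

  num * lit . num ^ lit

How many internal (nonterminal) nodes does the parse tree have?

11

[S [A [B num]] * [S [A [A [B lit]] . [B num]] ^ [S [A [B lit]]]]]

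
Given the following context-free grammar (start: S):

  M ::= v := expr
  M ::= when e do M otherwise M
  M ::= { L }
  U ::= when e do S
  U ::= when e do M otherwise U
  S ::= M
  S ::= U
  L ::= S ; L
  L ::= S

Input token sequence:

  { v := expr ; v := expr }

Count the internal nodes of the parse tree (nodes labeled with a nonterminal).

8

[S [M { [L [S [M v := expr]] ; [L [S [M v := expr]]]] }]]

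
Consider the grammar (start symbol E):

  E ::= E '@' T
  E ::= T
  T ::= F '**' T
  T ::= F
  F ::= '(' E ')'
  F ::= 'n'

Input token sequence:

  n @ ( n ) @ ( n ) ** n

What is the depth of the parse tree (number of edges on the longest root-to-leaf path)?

7

[E [E [E [T [F n]]] @ [T [F ( [E [T [F n]]] )]]] @ [T [F ( [E [T [F n]]] )] ** [T [F n]]]]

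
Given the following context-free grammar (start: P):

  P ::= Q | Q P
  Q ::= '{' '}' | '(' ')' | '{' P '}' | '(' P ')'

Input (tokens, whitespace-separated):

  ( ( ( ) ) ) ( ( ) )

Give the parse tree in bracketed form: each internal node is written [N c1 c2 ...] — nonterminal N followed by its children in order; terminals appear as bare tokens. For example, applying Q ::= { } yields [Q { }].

P
Q P
( P ) P
( Q ) P
( ( P ) ) P
( ( Q ) ) P
( ( ( ) ) ) P
( ( ( ) ) ) Q
( ( ( ) ) ) ( P )
( ( ( ) ) ) ( Q )
( ( ( ) ) ) ( ( ) )

[P [Q ( [P [Q ( [P [Q ( )]] )]] )] [P [Q ( [P [Q ( )]] )]]]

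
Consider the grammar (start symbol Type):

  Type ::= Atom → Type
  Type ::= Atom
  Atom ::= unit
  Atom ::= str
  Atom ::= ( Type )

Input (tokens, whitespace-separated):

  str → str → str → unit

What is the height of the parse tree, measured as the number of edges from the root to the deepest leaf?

5

[Type [Atom str] → [Type [Atom str] → [Type [Atom str] → [Type [Atom unit]]]]]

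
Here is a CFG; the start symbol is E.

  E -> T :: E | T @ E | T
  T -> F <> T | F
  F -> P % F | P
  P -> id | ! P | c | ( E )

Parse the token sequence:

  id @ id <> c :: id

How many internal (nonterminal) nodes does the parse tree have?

[E [T [F [P id]]] @ [E [T [F [P id]] <> [T [F [P c]]]] :: [E [T [F [P id]]]]]]

15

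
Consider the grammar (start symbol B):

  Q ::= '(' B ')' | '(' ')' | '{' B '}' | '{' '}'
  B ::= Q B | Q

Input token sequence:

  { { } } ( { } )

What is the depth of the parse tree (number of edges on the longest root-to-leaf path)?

5

[B [Q { [B [Q { }]] }] [B [Q ( [B [Q { }]] )]]]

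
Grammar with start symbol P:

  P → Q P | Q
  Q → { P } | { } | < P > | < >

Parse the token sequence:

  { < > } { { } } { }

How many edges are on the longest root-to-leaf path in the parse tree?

5

[P [Q { [P [Q < >]] }] [P [Q { [P [Q { }]] }] [P [Q { }]]]]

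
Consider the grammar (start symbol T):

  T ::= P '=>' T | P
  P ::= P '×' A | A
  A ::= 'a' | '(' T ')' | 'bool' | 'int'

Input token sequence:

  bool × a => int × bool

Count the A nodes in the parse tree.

[T [P [P [A bool]] × [A a]] => [T [P [P [A int]] × [A bool]]]]

4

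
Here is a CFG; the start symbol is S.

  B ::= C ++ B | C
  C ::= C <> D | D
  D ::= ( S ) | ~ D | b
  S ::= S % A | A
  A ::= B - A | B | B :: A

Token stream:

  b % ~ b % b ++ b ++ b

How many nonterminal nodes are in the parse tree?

22

[S [S [S [A [B [C [D b]]]]] % [A [B [C [D ~ [D b]]]]]] % [A [B [C [D b]] ++ [B [C [D b]] ++ [B [C [D b]]]]]]]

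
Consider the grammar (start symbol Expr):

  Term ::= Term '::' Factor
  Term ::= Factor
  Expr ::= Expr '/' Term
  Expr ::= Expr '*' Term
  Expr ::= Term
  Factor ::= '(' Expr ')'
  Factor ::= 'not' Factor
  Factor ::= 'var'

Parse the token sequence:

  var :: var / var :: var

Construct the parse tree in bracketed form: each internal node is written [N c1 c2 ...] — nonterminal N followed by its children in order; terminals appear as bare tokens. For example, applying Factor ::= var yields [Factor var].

Expr
Expr / Term
Term / Term
Term :: Factor / Term
Factor :: Factor / Term
var :: Factor / Term
var :: var / Term
var :: var / Term :: Factor
var :: var / Factor :: Factor
var :: var / var :: Factor
var :: var / var :: var

[Expr [Expr [Term [Term [Factor var]] :: [Factor var]]] / [Term [Term [Factor var]] :: [Factor var]]]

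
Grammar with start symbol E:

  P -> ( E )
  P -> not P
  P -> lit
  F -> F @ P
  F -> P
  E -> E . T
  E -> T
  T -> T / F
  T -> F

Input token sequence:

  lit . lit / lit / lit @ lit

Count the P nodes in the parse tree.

[E [E [T [F [P lit]]]] . [T [T [T [F [P lit]]] / [F [P lit]]] / [F [F [P lit]] @ [P lit]]]]

5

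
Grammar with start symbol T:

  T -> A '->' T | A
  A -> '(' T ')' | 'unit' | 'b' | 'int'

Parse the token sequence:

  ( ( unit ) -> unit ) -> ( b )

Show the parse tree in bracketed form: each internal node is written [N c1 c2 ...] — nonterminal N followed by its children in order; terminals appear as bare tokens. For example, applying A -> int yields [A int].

[T [A ( [T [A ( [T [A unit]] )] -> [T [A unit]]] )] -> [T [A ( [T [A b]] )]]]

T
A -> T
( T ) -> T
( A -> T ) -> T
( ( T ) -> T ) -> T
( ( A ) -> T ) -> T
( ( unit ) -> T ) -> T
( ( unit ) -> A ) -> T
( ( unit ) -> unit ) -> T
( ( unit ) -> unit ) -> A
( ( unit ) -> unit ) -> ( T )
( ( unit ) -> unit ) -> ( A )
( ( unit ) -> unit ) -> ( b )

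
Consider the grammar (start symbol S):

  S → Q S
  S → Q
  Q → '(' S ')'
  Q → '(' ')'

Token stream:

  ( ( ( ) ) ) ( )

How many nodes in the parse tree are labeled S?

4

[S [Q ( [S [Q ( [S [Q ( )]] )]] )] [S [Q ( )]]]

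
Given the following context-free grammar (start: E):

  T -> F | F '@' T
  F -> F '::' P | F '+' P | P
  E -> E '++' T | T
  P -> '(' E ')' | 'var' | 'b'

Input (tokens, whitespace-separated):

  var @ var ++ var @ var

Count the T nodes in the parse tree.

4

[E [E [T [F [P var]] @ [T [F [P var]]]]] ++ [T [F [P var]] @ [T [F [P var]]]]]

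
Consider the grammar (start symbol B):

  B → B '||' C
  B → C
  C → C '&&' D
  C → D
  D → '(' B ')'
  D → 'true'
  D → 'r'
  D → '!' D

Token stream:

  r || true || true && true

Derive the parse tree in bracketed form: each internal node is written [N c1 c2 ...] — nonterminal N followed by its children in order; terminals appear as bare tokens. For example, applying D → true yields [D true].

B
B || C
B || C || C
C || C || C
D || C || C
r || C || C
r || D || C
r || true || C
r || true || C && D
r || true || D && D
r || true || true && D
r || true || true && true

[B [B [B [C [D r]]] || [C [D true]]] || [C [C [D true]] && [D true]]]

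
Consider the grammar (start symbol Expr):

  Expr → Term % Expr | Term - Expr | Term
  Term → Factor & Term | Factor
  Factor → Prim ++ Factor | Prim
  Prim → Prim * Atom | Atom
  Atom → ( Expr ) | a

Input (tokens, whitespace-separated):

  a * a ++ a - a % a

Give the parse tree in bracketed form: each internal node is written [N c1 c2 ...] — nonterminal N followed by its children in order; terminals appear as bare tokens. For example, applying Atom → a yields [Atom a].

[Expr [Term [Factor [Prim [Prim [Atom a]] * [Atom a]] ++ [Factor [Prim [Atom a]]]]] - [Expr [Term [Factor [Prim [Atom a]]]] % [Expr [Term [Factor [Prim [Atom a]]]]]]]

Expr
Term - Expr
Factor - Expr
Prim ++ Factor - Expr
Prim * Atom ++ Factor - Expr
Atom * Atom ++ Factor - Expr
a * Atom ++ Factor - Expr
a * a ++ Factor - Expr
a * a ++ Prim - Expr
a * a ++ Atom - Expr
a * a ++ a - Expr
a * a ++ a - Term % Expr
a * a ++ a - Factor % Expr
a * a ++ a - Prim % Expr
a * a ++ a - Atom % Expr
a * a ++ a - a % Expr
a * a ++ a - a % Term
a * a ++ a - a % Factor
a * a ++ a - a % Prim
a * a ++ a - a % Atom
a * a ++ a - a % a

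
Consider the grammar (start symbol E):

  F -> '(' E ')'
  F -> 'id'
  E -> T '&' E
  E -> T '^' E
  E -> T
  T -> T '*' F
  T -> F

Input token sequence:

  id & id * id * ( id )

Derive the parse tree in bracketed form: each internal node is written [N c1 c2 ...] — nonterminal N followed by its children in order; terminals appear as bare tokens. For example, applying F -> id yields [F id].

[E [T [F id]] & [E [T [T [T [F id]] * [F id]] * [F ( [E [T [F id]]] )]]]]

E
T & E
F & E
id & E
id & T
id & T * F
id & T * F * F
id & F * F * F
id & id * F * F
id & id * id * F
id & id * id * ( E )
id & id * id * ( T )
id & id * id * ( F )
id & id * id * ( id )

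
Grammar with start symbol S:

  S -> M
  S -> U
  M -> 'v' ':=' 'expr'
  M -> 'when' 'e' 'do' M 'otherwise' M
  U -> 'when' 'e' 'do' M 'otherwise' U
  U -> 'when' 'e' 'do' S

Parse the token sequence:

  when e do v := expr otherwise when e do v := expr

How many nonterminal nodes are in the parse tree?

[S [U when e do [M v := expr] otherwise [U when e do [S [M v := expr]]]]]

6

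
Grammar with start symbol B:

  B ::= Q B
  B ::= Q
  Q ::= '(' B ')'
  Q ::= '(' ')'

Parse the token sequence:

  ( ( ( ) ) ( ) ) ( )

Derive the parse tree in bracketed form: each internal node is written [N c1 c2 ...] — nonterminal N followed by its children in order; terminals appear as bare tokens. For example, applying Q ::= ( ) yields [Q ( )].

[B [Q ( [B [Q ( [B [Q ( )]] )] [B [Q ( )]]] )] [B [Q ( )]]]

B
Q B
( B ) B
( Q B ) B
( ( B ) B ) B
( ( Q ) B ) B
( ( ( ) ) B ) B
( ( ( ) ) Q ) B
( ( ( ) ) ( ) ) B
( ( ( ) ) ( ) ) Q
( ( ( ) ) ( ) ) ( )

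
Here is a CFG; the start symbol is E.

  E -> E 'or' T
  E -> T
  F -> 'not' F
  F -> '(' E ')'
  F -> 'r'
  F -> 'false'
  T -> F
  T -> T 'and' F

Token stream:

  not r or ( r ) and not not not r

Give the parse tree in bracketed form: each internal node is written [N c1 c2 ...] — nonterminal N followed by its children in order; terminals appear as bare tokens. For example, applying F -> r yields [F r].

E
E or T
T or T
F or T
not F or T
not r or T
not r or T and F
not r or F and F
not r or ( E ) and F
not r or ( T ) and F
not r or ( F ) and F
not r or ( r ) and F
not r or ( r ) and not F
not r or ( r ) and not not F
not r or ( r ) and not not not F
not r or ( r ) and not not not r

[E [E [T [F not [F r]]]] or [T [T [F ( [E [T [F r]]] )]] and [F not [F not [F not [F r]]]]]]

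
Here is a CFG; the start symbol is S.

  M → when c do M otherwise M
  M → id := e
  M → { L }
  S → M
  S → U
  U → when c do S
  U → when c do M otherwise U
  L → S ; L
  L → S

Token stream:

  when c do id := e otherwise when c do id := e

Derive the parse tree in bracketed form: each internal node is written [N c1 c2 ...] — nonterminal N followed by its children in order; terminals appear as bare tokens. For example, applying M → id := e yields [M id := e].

S
U
when c do M otherwise U
when c do id := e otherwise U
when c do id := e otherwise when c do S
when c do id := e otherwise when c do M
when c do id := e otherwise when c do id := e

[S [U when c do [M id := e] otherwise [U when c do [S [M id := e]]]]]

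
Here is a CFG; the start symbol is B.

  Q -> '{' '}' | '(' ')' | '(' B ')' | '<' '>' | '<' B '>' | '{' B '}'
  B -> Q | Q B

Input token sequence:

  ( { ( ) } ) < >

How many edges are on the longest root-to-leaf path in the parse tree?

[B [Q ( [B [Q { [B [Q ( )]] }]] )] [B [Q < >]]]

6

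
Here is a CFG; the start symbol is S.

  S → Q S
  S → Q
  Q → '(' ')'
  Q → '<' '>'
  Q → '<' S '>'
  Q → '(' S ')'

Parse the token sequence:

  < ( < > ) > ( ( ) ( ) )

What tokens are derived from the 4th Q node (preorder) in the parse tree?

[S [Q < [S [Q ( [S [Q < >]] )]] >] [S [Q ( [S [Q ( )] [S [Q ( )]]] )]]]

( ( ) ( ) )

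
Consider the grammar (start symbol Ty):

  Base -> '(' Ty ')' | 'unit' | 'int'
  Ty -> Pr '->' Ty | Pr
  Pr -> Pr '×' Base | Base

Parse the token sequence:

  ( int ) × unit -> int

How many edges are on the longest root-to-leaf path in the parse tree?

[Ty [Pr [Pr [Base ( [Ty [Pr [Base int]]] )]] × [Base unit]] -> [Ty [Pr [Base int]]]]

7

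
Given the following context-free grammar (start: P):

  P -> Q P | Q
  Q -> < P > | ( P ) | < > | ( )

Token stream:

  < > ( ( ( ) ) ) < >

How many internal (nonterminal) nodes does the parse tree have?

10

[P [Q < >] [P [Q ( [P [Q ( [P [Q ( )]] )]] )] [P [Q < >]]]]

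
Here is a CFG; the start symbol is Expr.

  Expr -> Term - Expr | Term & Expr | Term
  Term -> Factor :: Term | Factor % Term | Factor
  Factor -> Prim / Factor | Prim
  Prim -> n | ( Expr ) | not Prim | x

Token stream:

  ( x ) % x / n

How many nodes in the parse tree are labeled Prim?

[Expr [Term [Factor [Prim ( [Expr [Term [Factor [Prim x]]]] )]] % [Term [Factor [Prim x] / [Factor [Prim n]]]]]]

4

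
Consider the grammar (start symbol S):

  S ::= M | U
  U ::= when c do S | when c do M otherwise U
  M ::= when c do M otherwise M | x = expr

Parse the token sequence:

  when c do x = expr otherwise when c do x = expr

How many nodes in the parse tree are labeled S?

[S [U when c do [M x = expr] otherwise [U when c do [S [M x = expr]]]]]

2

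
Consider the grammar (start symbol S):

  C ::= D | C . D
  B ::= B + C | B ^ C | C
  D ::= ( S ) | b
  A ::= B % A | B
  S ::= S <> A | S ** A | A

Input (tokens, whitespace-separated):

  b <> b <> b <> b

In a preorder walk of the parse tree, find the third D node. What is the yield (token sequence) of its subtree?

[S [S [S [S [A [B [C [D b]]]]] <> [A [B [C [D b]]]]] <> [A [B [C [D b]]]]] <> [A [B [C [D b]]]]]

b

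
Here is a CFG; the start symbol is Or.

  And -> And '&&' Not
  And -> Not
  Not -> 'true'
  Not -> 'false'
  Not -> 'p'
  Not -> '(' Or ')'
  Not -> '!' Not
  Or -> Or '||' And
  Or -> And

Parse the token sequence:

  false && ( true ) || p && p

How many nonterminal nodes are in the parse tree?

13

[Or [Or [And [And [Not false]] && [Not ( [Or [And [Not true]]] )]]] || [And [And [Not p]] && [Not p]]]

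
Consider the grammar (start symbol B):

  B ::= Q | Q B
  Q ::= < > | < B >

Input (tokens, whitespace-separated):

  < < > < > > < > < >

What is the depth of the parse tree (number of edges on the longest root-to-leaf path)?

[B [Q < [B [Q < >] [B [Q < >]]] >] [B [Q < >] [B [Q < >]]]]

5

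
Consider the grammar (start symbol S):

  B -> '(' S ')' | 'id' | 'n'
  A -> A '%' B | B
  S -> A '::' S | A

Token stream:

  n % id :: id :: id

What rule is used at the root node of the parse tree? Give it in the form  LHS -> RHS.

[S [A [A [B n]] % [B id]] :: [S [A [B id]] :: [S [A [B id]]]]]

S -> A '::' S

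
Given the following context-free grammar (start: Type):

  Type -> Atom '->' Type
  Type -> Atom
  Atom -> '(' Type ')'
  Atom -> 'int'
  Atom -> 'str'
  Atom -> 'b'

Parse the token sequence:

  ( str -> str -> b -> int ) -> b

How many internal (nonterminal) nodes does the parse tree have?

[Type [Atom ( [Type [Atom str] -> [Type [Atom str] -> [Type [Atom b] -> [Type [Atom int]]]]] )] -> [Type [Atom b]]]

12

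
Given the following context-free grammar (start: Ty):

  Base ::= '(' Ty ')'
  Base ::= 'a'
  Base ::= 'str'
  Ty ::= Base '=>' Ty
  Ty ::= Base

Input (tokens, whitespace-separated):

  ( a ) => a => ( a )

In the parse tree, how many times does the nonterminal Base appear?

[Ty [Base ( [Ty [Base a]] )] => [Ty [Base a] => [Ty [Base ( [Ty [Base a]] )]]]]

5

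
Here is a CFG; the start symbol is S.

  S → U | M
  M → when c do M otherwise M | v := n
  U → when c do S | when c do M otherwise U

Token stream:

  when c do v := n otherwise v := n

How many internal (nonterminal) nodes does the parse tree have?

4

[S [M when c do [M v := n] otherwise [M v := n]]]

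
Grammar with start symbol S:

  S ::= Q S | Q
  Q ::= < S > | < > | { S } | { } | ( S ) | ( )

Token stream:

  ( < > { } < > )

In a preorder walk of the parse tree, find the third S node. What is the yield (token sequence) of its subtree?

{ } < >

[S [Q ( [S [Q < >] [S [Q { }] [S [Q < >]]]] )]]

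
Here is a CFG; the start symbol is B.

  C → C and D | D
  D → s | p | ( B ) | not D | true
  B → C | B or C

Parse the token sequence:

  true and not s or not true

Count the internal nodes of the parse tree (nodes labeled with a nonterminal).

10

[B [B [C [C [D true]] and [D not [D s]]]] or [C [D not [D true]]]]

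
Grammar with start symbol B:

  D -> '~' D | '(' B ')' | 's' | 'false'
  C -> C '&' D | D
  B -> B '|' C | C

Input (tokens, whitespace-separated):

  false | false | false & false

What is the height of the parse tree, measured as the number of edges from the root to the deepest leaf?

[B [B [B [C [D false]]] | [C [D false]]] | [C [C [D false]] & [D false]]]

5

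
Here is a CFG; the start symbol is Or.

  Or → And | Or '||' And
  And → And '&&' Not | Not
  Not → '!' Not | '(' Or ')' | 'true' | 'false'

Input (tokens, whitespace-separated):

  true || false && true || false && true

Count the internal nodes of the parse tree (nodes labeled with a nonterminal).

[Or [Or [Or [And [Not true]]] || [And [And [Not false]] && [Not true]]] || [And [And [Not false]] && [Not true]]]

13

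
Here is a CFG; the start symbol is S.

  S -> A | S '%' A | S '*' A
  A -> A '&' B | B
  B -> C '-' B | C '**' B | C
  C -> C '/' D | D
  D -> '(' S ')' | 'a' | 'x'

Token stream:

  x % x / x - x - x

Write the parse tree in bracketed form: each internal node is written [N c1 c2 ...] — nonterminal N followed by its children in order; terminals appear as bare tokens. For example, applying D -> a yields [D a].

S
S % A
A % A
B % A
C % A
D % A
x % A
x % B
x % C - B
x % C / D - B
x % D / D - B
x % x / D - B
x % x / x - B
x % x / x - C - B
x % x / x - D - B
x % x / x - x - B
x % x / x - x - C
x % x / x - x - D
x % x / x - x - x

[S [S [A [B [C [D x]]]]] % [A [B [C [C [D x]] / [D x]] - [B [C [D x]] - [B [C [D x]]]]]]]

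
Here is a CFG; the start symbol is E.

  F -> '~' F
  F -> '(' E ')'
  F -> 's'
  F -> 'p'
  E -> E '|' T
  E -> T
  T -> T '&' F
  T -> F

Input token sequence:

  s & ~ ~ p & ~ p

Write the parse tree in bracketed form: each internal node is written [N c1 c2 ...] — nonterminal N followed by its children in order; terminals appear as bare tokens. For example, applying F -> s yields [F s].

[E [T [T [T [F s]] & [F ~ [F ~ [F p]]]] & [F ~ [F p]]]]

E
T
T & F
T & F & F
F & F & F
s & F & F
s & ~ F & F
s & ~ ~ F & F
s & ~ ~ p & F
s & ~ ~ p & ~ F
s & ~ ~ p & ~ p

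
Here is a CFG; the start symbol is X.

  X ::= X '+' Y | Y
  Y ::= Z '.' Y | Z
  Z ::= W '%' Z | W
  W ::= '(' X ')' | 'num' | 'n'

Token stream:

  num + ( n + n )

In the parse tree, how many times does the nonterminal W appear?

[X [X [Y [Z [W num]]]] + [Y [Z [W ( [X [X [Y [Z [W n]]]] + [Y [Z [W n]]]] )]]]]

4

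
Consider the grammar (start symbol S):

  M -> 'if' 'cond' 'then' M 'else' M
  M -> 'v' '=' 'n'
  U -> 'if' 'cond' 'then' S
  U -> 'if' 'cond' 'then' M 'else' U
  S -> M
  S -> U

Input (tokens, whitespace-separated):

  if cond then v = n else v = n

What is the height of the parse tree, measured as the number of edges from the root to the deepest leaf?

[S [M if cond then [M v = n] else [M v = n]]]

3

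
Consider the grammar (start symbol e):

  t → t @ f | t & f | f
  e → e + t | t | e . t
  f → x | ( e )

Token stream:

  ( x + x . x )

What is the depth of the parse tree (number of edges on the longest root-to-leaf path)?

8

[e [t [f ( [e [e [e [t [f x]]] + [t [f x]]] . [t [f x]]] )]]]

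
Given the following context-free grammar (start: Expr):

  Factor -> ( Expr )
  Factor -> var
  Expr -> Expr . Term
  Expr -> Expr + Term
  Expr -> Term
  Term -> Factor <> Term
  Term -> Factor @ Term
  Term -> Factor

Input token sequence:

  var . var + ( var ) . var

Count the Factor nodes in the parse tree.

5

[Expr [Expr [Expr [Expr [Term [Factor var]]] . [Term [Factor var]]] + [Term [Factor ( [Expr [Term [Factor var]]] )]]] . [Term [Factor var]]]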